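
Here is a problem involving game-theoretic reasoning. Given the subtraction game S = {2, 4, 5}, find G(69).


The subtraction set is S = {2, 4, 5}.
G(k) = mex{ G(k - s) : s in S, s <= k }. We compute iteratively: G(0) = 0.
G(1) = mex({}) = 0
G(2) = mex({0}) = 1
G(3) = mex({0}) = 1
G(4) = mex({0, 1}) = 2
G(5) = mex({0, 1}) = 2
G(6) = mex({0, 1, 2}) = 3
G(7) = mex({1, 2}) = 0
G(8) = mex({1, 2, 3}) = 0
G(9) = mex({0, 2}) = 1
G(10) = mex({0, 2, 3}) = 1
G(11) = mex({0, 1, 3}) = 2
Observe that G(7)..G(11) = 0, 0, 1, 1, 2 repeats G(0)..G(4) = 0, 0, 1, 1, 2.
For k >= max(S) = 5, G(k) is determined by the previous 5 values G(k-5)..G(k-1); a window of 5 consecutive values has recurred shifted by 7, so by induction G(k + 7) = G(k) for all k >= 0: the sequence is periodic from the start with period 7.
One period: G(0..6) = 0, 0, 1, 1, 2, 2, 3.
69 mod 7 = 6, so G(69) = G(6) = 3.

3


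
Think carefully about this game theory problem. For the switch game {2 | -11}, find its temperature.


The game is {2 | -11}, a switch {a | b} with numbers a > b.
Cooling {a | b} by t gives {a - t | b + t}, which stops being hot when a - t = b + t, i.e. at t = (a - b)/2. So the temperature of a switch is (a - b)/2.
Temperature = (Left option - Right option) / 2
= (2 - (-11)) / 2
= 13 / 2
= 13/2

13/2


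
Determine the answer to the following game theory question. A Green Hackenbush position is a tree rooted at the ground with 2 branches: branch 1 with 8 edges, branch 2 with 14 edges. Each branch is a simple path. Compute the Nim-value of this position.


The tree has 2 branches from the ground vertex.
In Green Hackenbush, the Nim-value of a simple path of length k is k.
Branch 1: length 8, Nim-value = 8
Branch 2: length 14, Nim-value = 14
Total Nim-value = XOR of all branch values:
0 XOR 8 = 8
8 XOR 14 = 6
Nim-value of the tree = 6

6


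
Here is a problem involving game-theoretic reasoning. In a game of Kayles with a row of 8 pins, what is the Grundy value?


Kayles: a move removes 1 or 2 adjacent pins from a contiguous row.
Removing pins from a row of k leaves two independent rows (a, b) with a + b = k - 1 (one pin) or a + b = k - 2 (two pins); an end removal gives a = 0.
By Sprague-Grundy, G(k) = mex{ G(a) XOR G(b) } over all these splits. G(0) = 0.
G(1): splits (0,0):0^0=0 -> mex({0}) = 1
G(2): splits (0,1):0^1=1 (0,0):0^0=0 -> mex({0, 1}) = 2
G(3): splits (0,2):0^2=2 (1,1):1^1=0 (0,1):0^1=1 -> mex({0, 1, 2}) = 3
G(4): splits (0,3):0^3=3 (1,2):1^2=3 (0,2):0^2=2 (1,1):1^1=0 -> mex({0, 2, 3}) = 1
G(5): splits (0,4):0^1=1 (1,3):1^3=2 (2,2):2^2=0 (0,3):0^3=3 (1,2):1^2=3 -> mex({0, 1, 2, 3}) = 4
G(6) = mex({0, 1, 2, 4}) = 3
G(7) = mex({0, 1, 3, 4, 5}) = 2
G(8) = mex({0, 2, 3, 5, 6}) = 1
Therefore G(8) = 1.

1


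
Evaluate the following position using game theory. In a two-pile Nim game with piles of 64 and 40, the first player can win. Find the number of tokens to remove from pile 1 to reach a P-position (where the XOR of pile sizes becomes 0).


Piles: 64 and 40
Current XOR: 64 XOR 40 = 104 (non-zero, so this is an N-position).
To make the XOR zero, we need to find a move that balances the piles.
For pile 1 (size 64): target = 64 XOR 104 = 40
We reduce pile 1 from 64 to 40.
Tokens removed: 64 - 40 = 24
Verification: 40 XOR 40 = 0

24


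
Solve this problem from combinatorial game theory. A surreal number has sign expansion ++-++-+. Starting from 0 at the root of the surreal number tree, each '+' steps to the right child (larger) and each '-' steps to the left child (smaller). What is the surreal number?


Sign expansion: ++-++-+
Rule: track bounds (lo, hi), initially (-inf, +inf). On '+', the current value becomes lo and we move to the simplest number in (value, hi): value + 1 if hi = +inf, otherwise the midpoint (value + hi)/2. On '-', the current value becomes hi and we move to value - 1 if lo = -inf, otherwise the midpoint (lo + value)/2.
Start at 0.
Step 1: sign = +, move right. Bounds: (0, +inf). Value = 1
Step 2: sign = +, move right. Bounds: (1, +inf). Value = 2
Step 3: sign = -, move left. Bounds: (1, 2). Value = 3/2
Step 4: sign = +, move right. Bounds: (3/2, 2). Value = 7/4
Step 5: sign = +, move right. Bounds: (7/4, 2). Value = 15/8
Step 6: sign = -, move left. Bounds: (7/4, 15/8). Value = 29/16
Step 7: sign = +, move right. Bounds: (29/16, 15/8). Value = 59/32
The surreal number with sign expansion ++-++-+ is 59/32.

59/32


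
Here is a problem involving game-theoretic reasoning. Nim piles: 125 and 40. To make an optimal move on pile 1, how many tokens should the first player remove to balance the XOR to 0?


Piles: 125 and 40
Current XOR: 125 XOR 40 = 85 (non-zero, so this is an N-position).
To make the XOR zero, we need to find a move that balances the piles.
For pile 1 (size 125): target = 125 XOR 85 = 40
We reduce pile 1 from 125 to 40.
Tokens removed: 125 - 40 = 85
Verification: 40 XOR 40 = 0

85


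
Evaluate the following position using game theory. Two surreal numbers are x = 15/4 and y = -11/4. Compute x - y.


x = 15/4, y = -11/4
Converting to common denominator: 4
x = 15/4, y = -11/4
x - y = 15/4 - -11/4 = 13/2

13/2


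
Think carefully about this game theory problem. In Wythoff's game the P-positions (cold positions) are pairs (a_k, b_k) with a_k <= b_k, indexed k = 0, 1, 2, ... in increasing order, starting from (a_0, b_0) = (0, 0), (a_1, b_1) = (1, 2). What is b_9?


By Wythoff's theorem, a_k = floor(k * phi) and b_k = floor(k * phi^2) = a_k + k, where phi = (1 + sqrt(5))/2 is the golden ratio.
phi = (1 + sqrt(5))/2 = 1.618034
phi^2 = phi + 1 = 2.618034
k = 9
k * phi^2 = 9 * 2.618034 = 23.562306
b_9 = floor(k * phi^2) = 23 (check: a_9 + k = 14 + 9 = 23)

23


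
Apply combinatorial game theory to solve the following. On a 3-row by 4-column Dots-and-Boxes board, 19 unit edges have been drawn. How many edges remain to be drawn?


Grid: 3 x 4 boxes, i.e. 4 rows and 5 columns of dots.
Horizontal edges: (rows + 1) * cols = 4 * 4 = 16
Vertical edges: rows * (cols + 1) = 3 * 5 = 15
Total edges: 16 + 15 = 31
Edges drawn: 19
Remaining: 31 - 19 = 12

12


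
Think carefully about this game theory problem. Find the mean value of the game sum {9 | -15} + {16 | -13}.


G1 = {9 | -15}, G2 = {16 | -13}
Each is a switch {a | b} with numbers a > b; its mean value is (a + b)/2, and mean value is additive over game sums: m(G1 + G2) = m(G1) + m(G2).
Mean of G1 = (9 + (-15))/2 = -6/2 = -3
Mean of G2 = (16 + (-13))/2 = 3/2 = 3/2
Mean of G1 + G2 = -3 + 3/2 = -3/2

-3/2


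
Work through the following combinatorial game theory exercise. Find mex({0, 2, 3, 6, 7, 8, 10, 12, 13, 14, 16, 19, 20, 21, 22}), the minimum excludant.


Set = {0, 2, 3, 6, 7, 8, 10, 12, 13, 14, 16, 19, 20, 21, 22}
0 is in the set.
1 is NOT in the set. This is the mex.
mex = 1

1


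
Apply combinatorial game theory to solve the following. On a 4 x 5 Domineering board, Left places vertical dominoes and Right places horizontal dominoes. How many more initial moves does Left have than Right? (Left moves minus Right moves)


Board is 4 x 5 (rows x cols).
Left (vertical) placements: (rows-1) * cols = 3 * 5 = 15
Right (horizontal) placements: rows * (cols-1) = 4 * 4 = 16
Advantage = Left - Right = 15 - 16 = -1

-1


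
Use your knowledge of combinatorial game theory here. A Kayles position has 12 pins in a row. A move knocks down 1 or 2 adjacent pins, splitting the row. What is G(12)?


Kayles: a move removes 1 or 2 adjacent pins from a contiguous row.
Removing pins from a row of k leaves two independent rows (a, b) with a + b = k - 1 (one pin) or a + b = k - 2 (two pins); an end removal gives a = 0.
By Sprague-Grundy, G(k) = mex{ G(a) XOR G(b) } over all these splits. G(0) = 0.
G(1): splits (0,0):0^0=0 -> mex({0}) = 1
G(2): splits (0,1):0^1=1 (0,0):0^0=0 -> mex({0, 1}) = 2
G(3): splits (0,2):0^2=2 (1,1):1^1=0 (0,1):0^1=1 -> mex({0, 1, 2}) = 3
G(4): splits (0,3):0^3=3 (1,2):1^2=3 (0,2):0^2=2 (1,1):1^1=0 -> mex({0, 2, 3}) = 1
G(5): splits (0,4):0^1=1 (1,3):1^3=2 (2,2):2^2=0 (0,3):0^3=3 (1,2):1^2=3 -> mex({0, 1, 2, 3}) = 4
G(6) = mex({0, 1, 2, 4}) = 3
G(7) = mex({0, 1, 3, 4, 5}) = 2
G(8) = mex({0, 2, 3, 5, 6}) = 1
G(9) = mex({0, 1, 2, 3, 6, 7}) = 4
G(10) = mex({0, 1, 3, 4, 5, 7}) = 2
G(11) = mex({0, 1, 2, 3, 4, 5}) = 6
G(12) = mex({0, 1, 2, 3, 5, 6, 7}) = 4
Therefore G(12) = 4.

4


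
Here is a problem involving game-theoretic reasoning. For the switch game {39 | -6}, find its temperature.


The game is {39 | -6}, a switch {a | b} with numbers a > b.
Cooling {a | b} by t gives {a - t | b + t}, which stops being hot when a - t = b + t, i.e. at t = (a - b)/2. So the temperature of a switch is (a - b)/2.
Temperature = (Left option - Right option) / 2
= (39 - (-6)) / 2
= 45 / 2
= 45/2

45/2


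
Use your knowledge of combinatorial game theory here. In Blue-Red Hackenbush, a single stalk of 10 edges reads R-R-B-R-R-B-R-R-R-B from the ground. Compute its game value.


Edges (from ground): R-R-B-R-R-B-R-R-R-B
By Berlekamp's sign-expansion rule, a Blue-Red Hackenbush stalk has the value of the surreal number whose sign sequence is the edge sequence with B -> + and R -> -.
Sign sequence: --+--+---+
Trace the sign expansion in the surreal number tree, starting from 0:
Edge 1: R (sign -) -> bounds (-inf, 0), value = -1
Edge 2: R (sign -) -> bounds (-inf, -1), value = -2
Edge 3: B (sign +) -> bounds (-2, -1), value = -3/2
Edge 4: R (sign -) -> bounds (-2, -3/2), value = -7/4
Edge 5: R (sign -) -> bounds (-2, -7/4), value = -15/8
Edge 6: B (sign +) -> bounds (-15/8, -7/4), value = -29/16
Edge 7: R (sign -) -> bounds (-15/8, -29/16), value = -59/32
Edge 8: R (sign -) -> bounds (-15/8, -59/32), value = -119/64
Edge 9: R (sign -) -> bounds (-15/8, -119/64), value = -239/128
Edge 10: B (sign +) -> bounds (-239/128, -119/64), value = -477/256
Game value = -477/256

-477/256


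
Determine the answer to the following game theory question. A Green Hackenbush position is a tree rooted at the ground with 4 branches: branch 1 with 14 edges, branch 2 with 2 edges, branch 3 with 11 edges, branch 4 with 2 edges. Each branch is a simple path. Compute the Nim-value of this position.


The tree has 4 branches from the ground vertex.
In Green Hackenbush, the Nim-value of a simple path of length k is k.
Branch 1: length 14, Nim-value = 14
Branch 2: length 2, Nim-value = 2
Branch 3: length 11, Nim-value = 11
Branch 4: length 2, Nim-value = 2
Total Nim-value = XOR of all branch values:
0 XOR 14 = 14
14 XOR 2 = 12
12 XOR 11 = 7
7 XOR 2 = 5
Nim-value of the tree = 5

5


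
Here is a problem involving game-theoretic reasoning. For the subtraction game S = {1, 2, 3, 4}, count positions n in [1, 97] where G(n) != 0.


Subtraction set S = {1, 2, 3, 4}, so G(n) = n mod 5.
G(n) = 0 when n is a multiple of 5.
Multiples of 5 in [1, 97]: 19
N-positions (nonzero Grundy) = 97 - 19 = 78

78


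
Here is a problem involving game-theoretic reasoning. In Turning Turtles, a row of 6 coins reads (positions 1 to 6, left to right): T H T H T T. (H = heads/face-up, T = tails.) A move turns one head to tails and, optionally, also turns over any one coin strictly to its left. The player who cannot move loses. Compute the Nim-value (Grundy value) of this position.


Coins: T H T H T T
Key fact: a single head at position k behaves exactly like a Nim heap of size k (turning it to T and optionally flipping a coin at j < k corresponds to moving the heap from k to j, or to 0), and heads combine as a disjunctive sum (two heads at the same place would cancel, matching j XOR j = 0). So the Nim-value is the XOR of the 1-indexed positions of the heads.
Face-up positions (1-indexed): [2, 4]
XOR 0 with 2: 0 XOR 2 = 2
XOR 2 with 4: 2 XOR 4 = 6
Nim-value = 6

6


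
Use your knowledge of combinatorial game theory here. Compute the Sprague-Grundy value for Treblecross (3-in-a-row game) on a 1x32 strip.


Treblecross: place X on empty cells; 3-in-a-row wins.
Playing within two cells of an existing X lets the opponent win at once, so sensible play treats the cells i-2..i+2 around each X as dead. The player left with no safe cell loses, so this is a normal-play take-away game on strips of safe cells.
Placing X at cell i (0-indexed) of a strip of k safe cells leaves independent strips of sizes max(0, i-2) and max(0, k-i-3). Hence G(k) = mex{ G(max(0,i-2)) XOR G(max(0,k-i-3)) : 0 <= i < k }, with G(0) = 0.
G(1): splits (0,0):0^0=0 -> mex({0}) = 1
G(2): splits (0,0):0^0=0 -> mex({0}) = 1
G(3): splits (0,0):0^0=0 -> mex({0}) = 1
G(4): splits (0,1):0^1=1 (0,0):0^0=0 -> mex({0, 1}) = 2
G(5): splits (0,2):0^1=1 (0,1):0^1=1 (0,0):0^0=0 -> mex({0, 1}) = 2
G(6) = mex({1}) = 0
G(7) = mex({0, 1, 2}) = 3
G(8) = mex({0, 1, 2}) = 3
G(9) = mex({0, 2}) = 1
G(10) = mex({0, 2, 3}) = 1
G(11) = mex({0, 3}) = 1
G(12) = mex({1, 3}) = 0
G(13) = mex({0, 1, 2, 3}) = 4
G(14) = mex({0, 1, 2}) = 3
G(15) = mex({0, 1, 2}) = 3
G(16) = mex({0, 1, 2, 4}) = 3
G(17) = mex({0, 1, 3, 4}) = 2
G(18) = mex({0, 1, 3, 4}) = 2
G(19) = mex({0, 1, 3, 5}) = 2
G(20) = mex({0, 1, 2, 3, 5}) = 4
G(21) = mex({0, 1, 2, 3, 5}) = 4
G(22) = mex({1, 2, 6}) = 0
G(23) = mex({0, 1, 2, 3, 4, 6}) = 5
G(24) = mex({0, 1, 2, 3, 4}) = 5
G(25) = mex({0, 1, 3, 4, 7}) = 2
G(26) = mex({0, 1, 3, 4, 5, 7}) = 2
G(27) = mex({0, 1, 3, 5}) = 2
G(28) = mex({0, 1, 2, 5}) = 3
G(29) = mex({0, 1, 2, 4, 5, 6}) = 3
G(30) = mex({1, 2, 4, 6}) = 0
G(31) = mex({0, 1, 2, 3, 4, 6}) = 5
G(32) = mex({1, 2, 3, 4, 7}) = 0
Therefore G(32) = 0.

0


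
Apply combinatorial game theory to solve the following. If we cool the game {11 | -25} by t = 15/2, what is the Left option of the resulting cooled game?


Original game: {11 | -25} (a switch {a | b} with a > b).
Cooling by t (for t below the temperature (a - b)/2 = 18) taxes each move by t: {a | b} cooled by t is {a - t | b + t}.
Cooling amount: t = 15/2
Cooled Left option: 11 - 15/2 = 7/2
Cooled Right option: -25 + 15/2 = -35/2
Cooled game: {7/2 | -35/2}
Left option = 7/2

7/2


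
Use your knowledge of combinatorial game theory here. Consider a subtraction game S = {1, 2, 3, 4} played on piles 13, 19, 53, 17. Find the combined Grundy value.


Subtraction set: {1, 2, 3, 4}
For this subtraction set, G(n) = n mod 5 (period = max + 1 = 5).
Pile 1 (size 13): G(13) = 13 mod 5 = 3
Pile 2 (size 19): G(19) = 19 mod 5 = 4
Pile 3 (size 53): G(53) = 53 mod 5 = 3
Pile 4 (size 17): G(17) = 17 mod 5 = 2
Total Grundy value = XOR of all: 3 XOR 4 XOR 3 XOR 2 = 6

6


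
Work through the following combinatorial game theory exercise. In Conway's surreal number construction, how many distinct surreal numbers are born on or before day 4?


Day 0: {|} = 0 is born. Count = 1.
Day n: the number of surreal numbers born by day n is 2^(n+1) - 1.
By day 0: 2^1 - 1 = 1
By day 1: 2^2 - 1 = 3
By day 2: 2^3 - 1 = 7
By day 3: 2^4 - 1 = 15
By day 4: 2^5 - 1 = 31
By day 4: 31 surreal numbers.

31


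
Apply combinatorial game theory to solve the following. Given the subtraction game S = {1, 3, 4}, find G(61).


The subtraction set is S = {1, 3, 4}.
G(k) = mex{ G(k - s) : s in S, s <= k }. We compute iteratively: G(0) = 0.
G(1) = mex({0}) = 1
G(2) = mex({1}) = 0
G(3) = mex({0}) = 1
G(4) = mex({0, 1}) = 2
G(5) = mex({0, 1, 2}) = 3
G(6) = mex({0, 1, 3}) = 2
G(7) = mex({1, 2}) = 0
G(8) = mex({0, 2, 3}) = 1
G(9) = mex({1, 2, 3}) = 0
G(10) = mex({0, 2}) = 1
Observe that G(7)..G(10) = 0, 1, 0, 1 repeats G(0)..G(3) = 0, 1, 0, 1.
For k >= max(S) = 4, G(k) is determined by the previous 4 values G(k-4)..G(k-1); a window of 4 consecutive values has recurred shifted by 7, so by induction G(k + 7) = G(k) for all k >= 0: the sequence is periodic from the start with period 7.
One period: G(0..6) = 0, 1, 0, 1, 2, 3, 2.
61 mod 7 = 5, so G(61) = G(5) = 3.

3


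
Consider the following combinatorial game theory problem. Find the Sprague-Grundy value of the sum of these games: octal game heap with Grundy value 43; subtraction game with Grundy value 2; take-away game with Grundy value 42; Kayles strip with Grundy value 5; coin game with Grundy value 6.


By the Sprague-Grundy theorem, the Grundy value of a sum of games is the XOR of individual Grundy values.
octal game heap: Grundy value = 43. Running XOR: 0 XOR 43 = 43
subtraction game: Grundy value = 2. Running XOR: 43 XOR 2 = 41
take-away game: Grundy value = 42. Running XOR: 41 XOR 42 = 3
Kayles strip: Grundy value = 5. Running XOR: 3 XOR 5 = 6
coin game: Grundy value = 6. Running XOR: 6 XOR 6 = 0
The combined Grundy value is 0.

0


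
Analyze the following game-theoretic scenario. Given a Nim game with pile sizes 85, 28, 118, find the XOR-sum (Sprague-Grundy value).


We need the XOR (exclusive or) of all pile sizes.
After XOR-ing pile 1 (size 85): 0 XOR 85 = 85
After XOR-ing pile 2 (size 28): 85 XOR 28 = 73
After XOR-ing pile 3 (size 118): 73 XOR 118 = 63
The Nim-value of this position is 63.

63


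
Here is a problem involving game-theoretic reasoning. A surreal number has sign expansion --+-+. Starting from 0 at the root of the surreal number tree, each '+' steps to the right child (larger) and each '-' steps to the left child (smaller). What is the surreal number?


Sign expansion: --+-+
Rule: track bounds (lo, hi), initially (-inf, +inf). On '+', the current value becomes lo and we move to the simplest number in (value, hi): value + 1 if hi = +inf, otherwise the midpoint (value + hi)/2. On '-', the current value becomes hi and we move to value - 1 if lo = -inf, otherwise the midpoint (lo + value)/2.
Start at 0.
Step 1: sign = -, move left. Bounds: (-inf, 0). Value = -1
Step 2: sign = -, move left. Bounds: (-inf, -1). Value = -2
Step 3: sign = +, move right. Bounds: (-2, -1). Value = -3/2
Step 4: sign = -, move left. Bounds: (-2, -3/2). Value = -7/4
Step 5: sign = +, move right. Bounds: (-7/4, -3/2). Value = -13/8
The surreal number with sign expansion --+-+ is -13/8.

-13/8


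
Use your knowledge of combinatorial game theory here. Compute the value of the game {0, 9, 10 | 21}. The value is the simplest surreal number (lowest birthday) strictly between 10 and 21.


Left options: {0, 9, 10}, max = 10
Right options: {21}, min = 21
All options are numbers and max(Left) < min(Right), so by the simplicity theorem the value is the simplest (earliest-born) number strictly between 10 and 21.
Integers 11 through 20 all lie strictly between 10 and 21.
Among integers, the simplest (lowest birthday = smallest |n|; 0 is born on day 0, +-n on day n) is 11.
No non-integer in the interval can be simpler: if x is a non-integer in the interval, then floor(x) or ceil(x) also lies in the interval (the interval contains an integer), and both are proper prefixes of x's sign expansion, i.e. born earlier. So the game value is 11.
Game value = 11

11


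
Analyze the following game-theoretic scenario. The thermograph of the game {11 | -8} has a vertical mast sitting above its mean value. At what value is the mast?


Game = {11 | -8}, a switch {a | b} with numbers a > b.
Its thermograph has left wall a - t and right wall b + t, which meet at t = (a - b)/2, where both equal (a + b)/2. So the mast (mean value) is at (a + b)/2.
Mean = (11 + (-8))/2 = 3/2 = 3/2

3/2


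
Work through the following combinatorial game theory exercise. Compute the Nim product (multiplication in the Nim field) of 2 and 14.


Nim multiplication is bilinear over XOR: (u XOR v) * w = (u*w) XOR (v*w).
So we split each operand into its bit components and XOR the pairwise Nim products.
2 = 2 (as XOR of powers of 2).
14 = 2 + 4 + 8 (as XOR of powers of 2).
Using the standard Nim-product table on single bits:
  2*2 = 3,   2*4 = 8,   2*8 = 12,
  4*4 = 6,   4*8 = 11,  8*8 = 13,
and  1*x = x (identity), k*l = l*k (commutative).
Pairwise Nim products:
  2 * 2 = 3
  2 * 4 = 8
  2 * 8 = 12
XOR them: 3 XOR 8 XOR 12 = 7.
Result: 2 * 14 = 7 (in Nim).

7


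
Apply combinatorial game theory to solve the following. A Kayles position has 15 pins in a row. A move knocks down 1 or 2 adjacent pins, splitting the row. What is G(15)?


Kayles: a move removes 1 or 2 adjacent pins from a contiguous row.
Removing pins from a row of k leaves two independent rows (a, b) with a + b = k - 1 (one pin) or a + b = k - 2 (two pins); an end removal gives a = 0.
By Sprague-Grundy, G(k) = mex{ G(a) XOR G(b) } over all these splits. G(0) = 0.
G(1): splits (0,0):0^0=0 -> mex({0}) = 1
G(2): splits (0,1):0^1=1 (0,0):0^0=0 -> mex({0, 1}) = 2
G(3): splits (0,2):0^2=2 (1,1):1^1=0 (0,1):0^1=1 -> mex({0, 1, 2}) = 3
G(4): splits (0,3):0^3=3 (1,2):1^2=3 (0,2):0^2=2 (1,1):1^1=0 -> mex({0, 2, 3}) = 1
G(5): splits (0,4):0^1=1 (1,3):1^3=2 (2,2):2^2=0 (0,3):0^3=3 (1,2):1^2=3 -> mex({0, 1, 2, 3}) = 4
G(6) = mex({0, 1, 2, 4}) = 3
G(7) = mex({0, 1, 3, 4, 5}) = 2
G(8) = mex({0, 2, 3, 5, 6}) = 1
G(9) = mex({0, 1, 2, 3, 6, 7}) = 4
G(10) = mex({0, 1, 3, 4, 5, 7}) = 2
G(11) = mex({0, 1, 2, 3, 4, 5}) = 6
G(12) = mex({0, 1, 2, 3, 5, 6, 7}) = 4
G(13) = mex({0, 2, 3, 4, 6, 7}) = 1
G(14) = mex({0, 1, 4, 5, 6, 7}) = 2
G(15) = mex({0, 1, 2, 3, 4, 5, 6}) = 7
Therefore G(15) = 7.

7


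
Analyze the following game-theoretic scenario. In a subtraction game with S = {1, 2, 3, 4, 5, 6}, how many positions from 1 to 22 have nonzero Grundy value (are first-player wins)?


Subtraction set S = {1, 2, 3, 4, 5, 6}, so G(n) = n mod 7.
G(n) = 0 when n is a multiple of 7.
Multiples of 7 in [1, 22]: 3
N-positions (nonzero Grundy) = 22 - 3 = 19

19


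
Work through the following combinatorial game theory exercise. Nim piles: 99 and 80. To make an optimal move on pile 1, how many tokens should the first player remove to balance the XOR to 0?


Piles: 99 and 80
Current XOR: 99 XOR 80 = 51 (non-zero, so this is an N-position).
To make the XOR zero, we need to find a move that balances the piles.
For pile 1 (size 99): target = 99 XOR 51 = 80
We reduce pile 1 from 99 to 80.
Tokens removed: 99 - 80 = 19
Verification: 80 XOR 80 = 0

19


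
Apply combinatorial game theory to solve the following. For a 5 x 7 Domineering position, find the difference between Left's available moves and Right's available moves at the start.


Board is 5 x 7 (rows x cols).
Left (vertical) placements: (rows-1) * cols = 4 * 7 = 28
Right (horizontal) placements: rows * (cols-1) = 5 * 6 = 30
Advantage = Left - Right = 28 - 30 = -2

-2


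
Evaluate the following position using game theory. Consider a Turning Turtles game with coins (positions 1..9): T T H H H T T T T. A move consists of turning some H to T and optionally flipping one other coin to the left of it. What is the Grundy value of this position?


Coins: T T H H H T T T T
Key fact: a single head at position k behaves exactly like a Nim heap of size k (turning it to T and optionally flipping a coin at j < k corresponds to moving the heap from k to j, or to 0), and heads combine as a disjunctive sum (two heads at the same place would cancel, matching j XOR j = 0). So the Nim-value is the XOR of the 1-indexed positions of the heads.
Face-up positions (1-indexed): [3, 4, 5]
XOR 0 with 3: 0 XOR 3 = 3
XOR 3 with 4: 3 XOR 4 = 7
XOR 7 with 5: 7 XOR 5 = 2
Nim-value = 2

2


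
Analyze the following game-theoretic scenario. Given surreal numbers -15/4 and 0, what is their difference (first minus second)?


x = -15/4, y = 0
Converting to common denominator: 4
x = -15/4, y = 0/4
x - y = -15/4 - 0 = -15/4

-15/4


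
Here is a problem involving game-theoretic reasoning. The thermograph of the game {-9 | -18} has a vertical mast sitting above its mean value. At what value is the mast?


Game = {-9 | -18}, a switch {a | b} with numbers a > b.
Its thermograph has left wall a - t and right wall b + t, which meet at t = (a - b)/2, where both equal (a + b)/2. So the mast (mean value) is at (a + b)/2.
Mean = (-9 + (-18))/2 = -27/2 = -27/2

-27/2


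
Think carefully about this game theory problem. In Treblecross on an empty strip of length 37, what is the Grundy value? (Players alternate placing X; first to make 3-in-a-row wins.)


Treblecross: place X on empty cells; 3-in-a-row wins.
Playing within two cells of an existing X lets the opponent win at once, so sensible play treats the cells i-2..i+2 around each X as dead. The player left with no safe cell loses, so this is a normal-play take-away game on strips of safe cells.
Placing X at cell i (0-indexed) of a strip of k safe cells leaves independent strips of sizes max(0, i-2) and max(0, k-i-3). Hence G(k) = mex{ G(max(0,i-2)) XOR G(max(0,k-i-3)) : 0 <= i < k }, with G(0) = 0.
G(1): splits (0,0):0^0=0 -> mex({0}) = 1
G(2): splits (0,0):0^0=0 -> mex({0}) = 1
G(3): splits (0,0):0^0=0 -> mex({0}) = 1
G(4): splits (0,1):0^1=1 (0,0):0^0=0 -> mex({0, 1}) = 2
G(5): splits (0,2):0^1=1 (0,1):0^1=1 (0,0):0^0=0 -> mex({0, 1}) = 2
G(6) = mex({1}) = 0
G(7) = mex({0, 1, 2}) = 3
G(8) = mex({0, 1, 2}) = 3
G(9) = mex({0, 2}) = 1
G(10) = mex({0, 2, 3}) = 1
G(11) = mex({0, 3}) = 1
G(12) = mex({1, 3}) = 0
G(13) = mex({0, 1, 2, 3}) = 4
G(14) = mex({0, 1, 2}) = 3
G(15) = mex({0, 1, 2}) = 3
G(16) = mex({0, 1, 2, 4}) = 3
G(17) = mex({0, 1, 3, 4}) = 2
G(18) = mex({0, 1, 3, 4}) = 2
G(19) = mex({0, 1, 3, 5}) = 2
G(20) = mex({0, 1, 2, 3, 5}) = 4
G(21) = mex({0, 1, 2, 3, 5}) = 4
G(22) = mex({1, 2, 6}) = 0
G(23) = mex({0, 1, 2, 3, 4, 6}) = 5
G(24) = mex({0, 1, 2, 3, 4}) = 5
G(25) = mex({0, 1, 3, 4, 7}) = 2
G(26) = mex({0, 1, 3, 4, 5, 7}) = 2
G(27) = mex({0, 1, 3, 5}) = 2
G(28) = mex({0, 1, 2, 5}) = 3
G(29) = mex({0, 1, 2, 4, 5, 6}) = 3
G(30) = mex({1, 2, 4, 6}) = 0
G(31) = mex({0, 1, 2, 3, 4, 6}) = 5
G(32) = mex({1, 2, 3, 4, 7}) = 0
G(33) = mex({0, 3, 7}) = 1
G(34) = mex({0, 2, 3, 5, 7}) = 1
G(35) = mex({0, 2, 3, 5, 6}) = 1
G(36) = mex({0, 1, 2, 5, 6}) = 3
G(37) = mex({0, 1, 2, 4, 5, 6}) = 3
Therefore G(37) = 3.

3


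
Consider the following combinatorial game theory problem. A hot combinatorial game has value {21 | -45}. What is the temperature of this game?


The game is {21 | -45}, a switch {a | b} with numbers a > b.
Cooling {a | b} by t gives {a - t | b + t}, which stops being hot when a - t = b + t, i.e. at t = (a - b)/2. So the temperature of a switch is (a - b)/2.
Temperature = (Left option - Right option) / 2
= (21 - (-45)) / 2
= 66 / 2
= 33

33


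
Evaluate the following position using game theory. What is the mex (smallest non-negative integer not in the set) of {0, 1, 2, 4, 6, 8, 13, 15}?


Set = {0, 1, 2, 4, 6, 8, 13, 15}
0 is in the set.
1 is in the set.
2 is in the set.
3 is NOT in the set. This is the mex.
mex = 3

3


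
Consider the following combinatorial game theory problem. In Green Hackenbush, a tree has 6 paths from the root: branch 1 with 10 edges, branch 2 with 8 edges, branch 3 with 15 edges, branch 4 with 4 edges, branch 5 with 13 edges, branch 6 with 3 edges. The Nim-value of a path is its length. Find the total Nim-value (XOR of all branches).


The tree has 6 branches from the ground vertex.
In Green Hackenbush, the Nim-value of a simple path of length k is k.
Branch 1: length 10, Nim-value = 10
Branch 2: length 8, Nim-value = 8
Branch 3: length 15, Nim-value = 15
Branch 4: length 4, Nim-value = 4
Branch 5: length 13, Nim-value = 13
Branch 6: length 3, Nim-value = 3
Total Nim-value = XOR of all branch values:
0 XOR 10 = 10
10 XOR 8 = 2
2 XOR 15 = 13
13 XOR 4 = 9
9 XOR 13 = 4
4 XOR 3 = 7
Nim-value of the tree = 7

7


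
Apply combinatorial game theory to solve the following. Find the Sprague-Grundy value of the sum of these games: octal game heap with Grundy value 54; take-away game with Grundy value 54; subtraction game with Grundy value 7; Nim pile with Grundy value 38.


By the Sprague-Grundy theorem, the Grundy value of a sum of games is the XOR of individual Grundy values.
octal game heap: Grundy value = 54. Running XOR: 0 XOR 54 = 54
take-away game: Grundy value = 54. Running XOR: 54 XOR 54 = 0
subtraction game: Grundy value = 7. Running XOR: 0 XOR 7 = 7
Nim pile: Grundy value = 38. Running XOR: 7 XOR 38 = 33
The combined Grundy value is 33.

33


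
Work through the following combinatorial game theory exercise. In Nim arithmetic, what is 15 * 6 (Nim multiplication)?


Nim multiplication is bilinear over XOR: (u XOR v) * w = (u*w) XOR (v*w).
So we split each operand into its bit components and XOR the pairwise Nim products.
15 = 1 + 2 + 4 + 8 (as XOR of powers of 2).
6 = 2 + 4 (as XOR of powers of 2).
Using the standard Nim-product table on single bits:
  2*2 = 3,   2*4 = 8,   2*8 = 12,
  4*4 = 6,   4*8 = 11,  8*8 = 13,
and  1*x = x (identity), k*l = l*k (commutative).
Pairwise Nim products:
  1 * 2 = 2
  1 * 4 = 4
  2 * 2 = 3
  2 * 4 = 8
  4 * 2 = 8
  4 * 4 = 6
  8 * 2 = 12
  8 * 4 = 11
XOR them: 2 XOR 4 XOR 3 XOR 8 XOR 8 XOR 6 XOR 12 XOR 11 = 4.
Result: 15 * 6 = 4 (in Nim).

4


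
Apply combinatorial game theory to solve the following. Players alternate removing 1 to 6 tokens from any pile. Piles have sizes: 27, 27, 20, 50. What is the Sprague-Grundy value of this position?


Subtraction set: {1, 2, 3, 4, 5, 6}
For this subtraction set, G(n) = n mod 7 (period = max + 1 = 7).
Pile 1 (size 27): G(27) = 27 mod 7 = 6
Pile 2 (size 27): G(27) = 27 mod 7 = 6
Pile 3 (size 20): G(20) = 20 mod 7 = 6
Pile 4 (size 50): G(50) = 50 mod 7 = 1
Total Grundy value = XOR of all: 6 XOR 6 XOR 6 XOR 1 = 7

7


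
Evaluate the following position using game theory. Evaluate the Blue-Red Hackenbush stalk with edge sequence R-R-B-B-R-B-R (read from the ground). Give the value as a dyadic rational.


Edges (from ground): R-R-B-B-R-B-R
By Berlekamp's sign-expansion rule, a Blue-Red Hackenbush stalk has the value of the surreal number whose sign sequence is the edge sequence with B -> + and R -> -.
Sign sequence: --++-+-
Trace the sign expansion in the surreal number tree, starting from 0:
Edge 1: R (sign -) -> bounds (-inf, 0), value = -1
Edge 2: R (sign -) -> bounds (-inf, -1), value = -2
Edge 3: B (sign +) -> bounds (-2, -1), value = -3/2
Edge 4: B (sign +) -> bounds (-3/2, -1), value = -5/4
Edge 5: R (sign -) -> bounds (-3/2, -5/4), value = -11/8
Edge 6: B (sign +) -> bounds (-11/8, -5/4), value = -21/16
Edge 7: R (sign -) -> bounds (-11/8, -21/16), value = -43/32
Game value = -43/32

-43/32


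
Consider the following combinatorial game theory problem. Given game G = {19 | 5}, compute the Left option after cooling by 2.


Original game: {19 | 5} (a switch {a | b} with a > b).
Cooling by t (for t below the temperature (a - b)/2 = 7) taxes each move by t: {a | b} cooled by t is {a - t | b + t}.
Cooling amount: t = 2
Cooled Left option: 19 - 2 = 17
Cooled Right option: 5 + 2 = 7
Cooled game: {17 | 7}
Left option = 17

17


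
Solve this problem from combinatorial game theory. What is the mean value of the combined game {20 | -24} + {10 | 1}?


G1 = {20 | -24}, G2 = {10 | 1}
Each is a switch {a | b} with numbers a > b; its mean value is (a + b)/2, and mean value is additive over game sums: m(G1 + G2) = m(G1) + m(G2).
Mean of G1 = (20 + (-24))/2 = -4/2 = -2
Mean of G2 = (10 + (1))/2 = 11/2 = 11/2
Mean of G1 + G2 = -2 + 11/2 = 7/2

7/2


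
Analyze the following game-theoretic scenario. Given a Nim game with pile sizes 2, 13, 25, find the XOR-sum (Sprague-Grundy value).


We need the XOR (exclusive or) of all pile sizes.
After XOR-ing pile 1 (size 2): 0 XOR 2 = 2
After XOR-ing pile 2 (size 13): 2 XOR 13 = 15
After XOR-ing pile 3 (size 25): 15 XOR 25 = 22
The Nim-value of this position is 22.

22


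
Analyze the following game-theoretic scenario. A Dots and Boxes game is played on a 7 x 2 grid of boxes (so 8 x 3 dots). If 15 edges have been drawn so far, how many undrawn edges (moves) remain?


Grid: 7 x 2 boxes, i.e. 8 rows and 3 columns of dots.
Horizontal edges: (rows + 1) * cols = 8 * 2 = 16
Vertical edges: rows * (cols + 1) = 7 * 3 = 21
Total edges: 16 + 21 = 37
Edges drawn: 15
Remaining: 37 - 15 = 22

22


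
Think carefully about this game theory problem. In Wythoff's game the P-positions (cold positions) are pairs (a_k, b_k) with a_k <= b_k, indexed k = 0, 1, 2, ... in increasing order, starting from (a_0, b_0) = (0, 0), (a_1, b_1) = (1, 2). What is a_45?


By Wythoff's theorem, a_k = floor(k * phi) and b_k = floor(k * phi^2) = a_k + k, where phi = (1 + sqrt(5))/2 is the golden ratio.
phi = (1 + sqrt(5))/2 = 1.618034
k = 45
k * phi = 45 * 1.618034 = 72.811529
a_45 = floor(k * phi) = 72

72


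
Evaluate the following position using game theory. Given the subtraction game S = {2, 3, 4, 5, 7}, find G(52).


The subtraction set is S = {2, 3, 4, 5, 7}.
G(k) = mex{ G(k - s) : s in S, s <= k }. We compute iteratively: G(0) = 0.
G(1) = mex({}) = 0
G(2) = mex({0}) = 1
G(3) = mex({0}) = 1
G(4) = mex({0, 1}) = 2
G(5) = mex({0, 1}) = 2
G(6) = mex({0, 1, 2}) = 3
G(7) = mex({0, 1, 2}) = 3
G(8) = mex({0, 1, 2, 3}) = 4
G(9) = mex({1, 2, 3}) = 0
G(10) = mex({1, 2, 3, 4}) = 0
G(11) = mex({0, 2, 3, 4}) = 1
G(12) = mex({0, 2, 3, 4}) = 1
G(13) = mex({0, 1, 3, 4}) = 2
G(14) = mex({0, 1, 3}) = 2
G(15) = mex({0, 1, 2, 4}) = 3
Observe that G(9)..G(15) = 0, 0, 1, 1, 2, 2, 3 repeats G(0)..G(6) = 0, 0, 1, 1, 2, 2, 3.
For k >= max(S) = 7, G(k) is determined by the previous 7 values G(k-7)..G(k-1); a window of 7 consecutive values has recurred shifted by 9, so by induction G(k + 9) = G(k) for all k >= 0: the sequence is periodic from the start with period 9.
One period: G(0..8) = 0, 0, 1, 1, 2, 2, 3, 3, 4.
52 mod 9 = 7, so G(52) = G(7) = 3.

3


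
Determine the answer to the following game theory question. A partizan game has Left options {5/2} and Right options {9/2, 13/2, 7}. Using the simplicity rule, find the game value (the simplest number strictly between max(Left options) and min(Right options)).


Left options: {5/2}, max = 5/2
Right options: {9/2, 13/2, 7}, min = 9/2
All options are numbers and max(Left) < min(Right), so by the simplicity theorem the value is the simplest (earliest-born) number strictly between 5/2 and 9/2.
Integers 3 through 4 all lie strictly between 5/2 and 9/2.
Among integers, the simplest (lowest birthday = smallest |n|; 0 is born on day 0, +-n on day n) is 3.
No non-integer in the interval can be simpler: if x is a non-integer in the interval, then floor(x) or ceil(x) also lies in the interval (the interval contains an integer), and both are proper prefixes of x's sign expansion, i.e. born earlier. So the game value is 3.
Game value = 3

3


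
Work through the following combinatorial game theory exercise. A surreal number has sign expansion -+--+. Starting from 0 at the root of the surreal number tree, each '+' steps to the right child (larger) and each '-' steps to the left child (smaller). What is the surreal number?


Sign expansion: -+--+
Rule: track bounds (lo, hi), initially (-inf, +inf). On '+', the current value becomes lo and we move to the simplest number in (value, hi): value + 1 if hi = +inf, otherwise the midpoint (value + hi)/2. On '-', the current value becomes hi and we move to value - 1 if lo = -inf, otherwise the midpoint (lo + value)/2.
Start at 0.
Step 1: sign = -, move left. Bounds: (-inf, 0). Value = -1
Step 2: sign = +, move right. Bounds: (-1, 0). Value = -1/2
Step 3: sign = -, move left. Bounds: (-1, -1/2). Value = -3/4
Step 4: sign = -, move left. Bounds: (-1, -3/4). Value = -7/8
Step 5: sign = +, move right. Bounds: (-7/8, -3/4). Value = -13/16
The surreal number with sign expansion -+--+ is -13/16.

-13/16


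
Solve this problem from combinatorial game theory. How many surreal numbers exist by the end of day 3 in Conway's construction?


Day 0: {|} = 0 is born. Count = 1.
Day n: the number of surreal numbers born by day n is 2^(n+1) - 1.
By day 0: 2^1 - 1 = 1
By day 1: 2^2 - 1 = 3
By day 2: 2^3 - 1 = 7
By day 3: 2^4 - 1 = 15
By day 3: 15 surreal numbers.

15


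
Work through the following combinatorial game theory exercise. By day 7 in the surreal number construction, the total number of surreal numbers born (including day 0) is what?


Day 0: {|} = 0 is born. Count = 1.
Day n: the number of surreal numbers born by day n is 2^(n+1) - 1.
By day 0: 2^1 - 1 = 1
By day 1: 2^2 - 1 = 3
By day 2: 2^3 - 1 = 7
By day 3: 2^4 - 1 = 15
By day 4: 2^5 - 1 = 31
By day 5: 2^6 - 1 = 63
By day 6: 2^7 - 1 = 127
By day 7: 2^8 - 1 = 255
By day 7: 255 surreal numbers.

255


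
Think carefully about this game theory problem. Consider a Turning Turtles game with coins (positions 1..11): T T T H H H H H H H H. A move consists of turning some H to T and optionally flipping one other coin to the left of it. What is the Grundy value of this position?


Coins: T T T H H H H H H H H
Key fact: a single head at position k behaves exactly like a Nim heap of size k (turning it to T and optionally flipping a coin at j < k corresponds to moving the heap from k to j, or to 0), and heads combine as a disjunctive sum (two heads at the same place would cancel, matching j XOR j = 0). So the Nim-value is the XOR of the 1-indexed positions of the heads.
Face-up positions (1-indexed): [4, 5, 6, 7, 8, 9, 10, 11]
XOR 0 with 4: 0 XOR 4 = 4
XOR 4 with 5: 4 XOR 5 = 1
XOR 1 with 6: 1 XOR 6 = 7
XOR 7 with 7: 7 XOR 7 = 0
XOR 0 with 8: 0 XOR 8 = 8
XOR 8 with 9: 8 XOR 9 = 1
XOR 1 with 10: 1 XOR 10 = 11
XOR 11 with 11: 11 XOR 11 = 0
Nim-value = 0

0


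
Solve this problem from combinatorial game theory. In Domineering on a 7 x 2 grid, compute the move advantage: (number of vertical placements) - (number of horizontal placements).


Board is 7 x 2 (rows x cols).
Left (vertical) placements: (rows-1) * cols = 6 * 2 = 12
Right (horizontal) placements: rows * (cols-1) = 7 * 1 = 7
Advantage = Left - Right = 12 - 7 = 5

5


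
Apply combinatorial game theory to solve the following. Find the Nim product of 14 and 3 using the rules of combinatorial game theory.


Nim multiplication is bilinear over XOR: (u XOR v) * w = (u*w) XOR (v*w).
So we split each operand into its bit components and XOR the pairwise Nim products.
14 = 2 + 4 + 8 (as XOR of powers of 2).
3 = 1 + 2 (as XOR of powers of 2).
Using the standard Nim-product table on single bits:
  2*2 = 3,   2*4 = 8,   2*8 = 12,
  4*4 = 6,   4*8 = 11,  8*8 = 13,
and  1*x = x (identity), k*l = l*k (commutative).
Pairwise Nim products:
  2 * 1 = 2
  2 * 2 = 3
  4 * 1 = 4
  4 * 2 = 8
  8 * 1 = 8
  8 * 2 = 12
XOR them: 2 XOR 3 XOR 4 XOR 8 XOR 8 XOR 12 = 9.
Result: 14 * 3 = 9 (in Nim).

9


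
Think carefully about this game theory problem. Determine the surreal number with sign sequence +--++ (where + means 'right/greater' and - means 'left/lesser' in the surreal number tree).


Sign expansion: +--++
Rule: track bounds (lo, hi), initially (-inf, +inf). On '+', the current value becomes lo and we move to the simplest number in (value, hi): value + 1 if hi = +inf, otherwise the midpoint (value + hi)/2. On '-', the current value becomes hi and we move to value - 1 if lo = -inf, otherwise the midpoint (lo + value)/2.
Start at 0.
Step 1: sign = +, move right. Bounds: (0, +inf). Value = 1
Step 2: sign = -, move left. Bounds: (0, 1). Value = 1/2
Step 3: sign = -, move left. Bounds: (0, 1/2). Value = 1/4
Step 4: sign = +, move right. Bounds: (1/4, 1/2). Value = 3/8
Step 5: sign = +, move right. Bounds: (3/8, 1/2). Value = 7/16
The surreal number with sign expansion +--++ is 7/16.

7/16


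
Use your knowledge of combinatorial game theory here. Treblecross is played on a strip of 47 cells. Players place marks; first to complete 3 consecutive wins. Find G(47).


Treblecross: place X on empty cells; 3-in-a-row wins.
Playing within two cells of an existing X lets the opponent win at once, so sensible play treats the cells i-2..i+2 around each X as dead. The player left with no safe cell loses, so this is a normal-play take-away game on strips of safe cells.
Placing X at cell i (0-indexed) of a strip of k safe cells leaves independent strips of sizes max(0, i-2) and max(0, k-i-3). Hence G(k) = mex{ G(max(0,i-2)) XOR G(max(0,k-i-3)) : 0 <= i < k }, with G(0) = 0.
G(1): splits (0,0):0^0=0 -> mex({0}) = 1
G(2): splits (0,0):0^0=0 -> mex({0}) = 1
G(3): splits (0,0):0^0=0 -> mex({0}) = 1
G(4): splits (0,1):0^1=1 (0,0):0^0=0 -> mex({0, 1}) = 2
G(5): splits (0,2):0^1=1 (0,1):0^1=1 (0,0):0^0=0 -> mex({0, 1}) = 2
G(6) = mex({1}) = 0
G(7) = mex({0, 1, 2}) = 3
G(8) = mex({0, 1, 2}) = 3
G(9) = mex({0, 2}) = 1
G(10) = mex({0, 2, 3}) = 1
G(11) = mex({0, 3}) = 1
G(12) = mex({1, 3}) = 0
G(13) = mex({0, 1, 2, 3}) = 4
G(14) = mex({0, 1, 2}) = 3
G(15) = mex({0, 1, 2}) = 3
G(16) = mex({0, 1, 2, 4}) = 3
G(17) = mex({0, 1, 3, 4}) = 2
G(18) = mex({0, 1, 3, 4}) = 2
G(19) = mex({0, 1, 3, 5}) = 2
G(20) = mex({0, 1, 2, 3, 5}) = 4
G(21) = mex({0, 1, 2, 3, 5}) = 4
G(22) = mex({1, 2, 6}) = 0
G(23) = mex({0, 1, 2, 3, 4, 6}) = 5
G(24) = mex({0, 1, 2, 3, 4}) = 5
G(25) = mex({0, 1, 3, 4, 7}) = 2
G(26) = mex({0, 1, 3, 4, 5, 7}) = 2
G(27) = mex({0, 1, 3, 5}) = 2
G(28) = mex({0, 1, 2, 5}) = 3
G(29) = mex({0, 1, 2, 4, 5, 6}) = 3
G(30) = mex({1, 2, 4, 6}) = 0
G(31) = mex({0, 1, 2, 3, 4, 6}) = 5
G(32) = mex({1, 2, 3, 4, 7}) = 0
G(33) = mex({0, 3, 7}) = 1
G(34) = mex({0, 2, 3, 5, 7}) = 1
G(35) = mex({0, 2, 3, 5, 6}) = 1
G(36) = mex({0, 1, 2, 5, 6}) = 3
G(37) = mex({0, 1, 2, 4, 5, 6}) = 3
G(38) = mex({0, 1, 2, 4}) = 3
G(39) = mex({0, 1, 2, 3, 4, 7}) = 5
G(40) = mex({0, 1, 2, 3, 4, 5, 7}) = 6
G(41) = mex({0, 1, 2, 3, 5, 7}) = 4
G(42) = mex({0, 1, 2, 3, 5, 6, 7}) = 4
G(43) = mex({0, 2, 3, 5, 6}) = 1
G(44) = mex({1, 2, 3, 4, 5, 6}) = 0
G(45) = mex({0, 1, 2, 3, 4, 6, 7}) = 5
G(46) = mex({0, 1, 2, 3, 4, 7}) = 5
G(47) = mex({0, 1, 2, 3, 4, 5, 7}) = 6
Therefore G(47) = 6.

6
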